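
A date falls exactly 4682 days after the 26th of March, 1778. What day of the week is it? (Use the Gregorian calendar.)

Wednesday

Mar 26, 1778 is a Thursday.
4682 mod 7 = 6, so 4682 days after a Thursday is Thursday + 6 = Wednesday.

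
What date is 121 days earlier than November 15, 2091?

July 17, 2091

−15 → Oct 31, 2091 (end of Oct, 31 days; 106 left).
−31 → Sep 30, 2091 (end of Sep, 30 days; 75 left).
−30 → Aug 31, 2091 (end of Aug, 31 days; 45 left).
−31 → Jul 31, 2091 (end of Jul, 31 days; 14 left).
−14 → Jul 17, 2091.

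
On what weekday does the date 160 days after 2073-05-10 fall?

May 10, 2073 is a Wednesday.
160 mod 7 = 6, so 160 days after a Wednesday is Wednesday + 6 = Tuesday.

Tuesday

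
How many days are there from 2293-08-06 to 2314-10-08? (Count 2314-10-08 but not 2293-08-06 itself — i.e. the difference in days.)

Aug 6, 2293 → Aug 6, 2294: 365 days.
Aug 6, 2294 → Aug 6, 2295: 365 days.
Aug 6, 2295 → Aug 6, 2296: 366 days (Feb 29, 2296 is in that span).
Aug 6, 2296 → Aug 6, 2297: 365 days.
Aug 6, 2297 → Aug 6, 2298: 365 days.
Aug 6, 2298 → Aug 6, 2299: 365 days.
Aug 6, 2299 → Aug 6, 2300: 365 days.
Aug 6, 2300 → Aug 6, 2301: 365 days.
Aug 6, 2301 → Aug 6, 2302: 365 days.
Aug 6, 2302 → Aug 6, 2303: 365 days.
Aug 6, 2303 → Aug 6, 2304: 366 days (Feb 29, 2304 is in that span).
Aug 6, 2304 → Aug 6, 2305: 365 days.
Aug 6, 2305 → Aug 6, 2306: 365 days.
Aug 6, 2306 → Aug 6, 2307: 365 days.
Aug 6, 2307 → Aug 6, 2308: 366 days (Feb 29, 2308 is in that span).
Aug 6, 2308 → Aug 6, 2309: 365 days.
Aug 6, 2309 → Aug 6, 2310: 365 days.
Aug 6, 2310 → Aug 6, 2311: 365 days.
Aug 6, 2311 → Aug 6, 2312: 366 days (Feb 29, 2312 is in that span).
Aug 6, 2312 → Aug 6, 2313: 365 days.
Aug 6, 2313 → Aug 6, 2314: 365 days.
Aug 6, 2314 → Sep 6, 2314: 31 days (August has 31).
Sep 6, 2314 → Oct 6, 2314: 30 days (September has 30).
Oct 6, 2314 → Oct 8, 2314: 2 days.
Total: 7732 days.

7732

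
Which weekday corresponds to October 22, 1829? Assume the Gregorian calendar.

Thursday

Doomsday rule: the anchor day for the 1800s is Friday. For year 29: 29÷12 = 2 r 5, and 5÷4 = 1, so 2+5+1 = 8.
Friday + 8 ≡ Saturday — that's 1829's doomsday.
In October the doomsday date is Oct 10.
Oct 22 is 12 days after Oct 10; 12 mod 7 = 5, so Saturday + 5 = Thursday.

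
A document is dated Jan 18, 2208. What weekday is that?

Doomsday rule: the anchor day for the 2200s is Friday. For year 08: 8÷12 = 0 r 8, and 8÷4 = 2, so 0+8+2 = 10.
Friday + 10 ≡ Monday — that's 2208's doomsday.
In January the doomsday date is Jan 4 (2208 is a leap year (divisible by 4)).
Jan 18 is 14 days after Jan 4; 14 mod 7 = 0, so Monday + 0 = Monday.

Monday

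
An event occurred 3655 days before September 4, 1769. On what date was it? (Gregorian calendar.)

September 2, 1759

−365 (one year) → Sep 4, 1768 (3290 left).
−366 (one year; includes Feb 29, 1768) → Sep 4, 1767 (2924 left).
−365 (one year) → Sep 4, 1766 (2559 left).
−365 (one year) → Sep 4, 1765 (2194 left).
−365 (one year) → Sep 4, 1764 (1829 left).
−366 (one year; includes Feb 29, 1764) → Sep 4, 1763 (1463 left).
−365 (one year) → Sep 4, 1762 (1098 left).
−365 (one year) → Sep 4, 1761 (733 left).
−365 (one year) → Sep 4, 1760 (368 left).
−4 → Aug 31, 1760 (end of Aug, 31 days; 364 left).
−31 → Jul 31, 1760 (end of Jul, 31 days; 333 left).
−31 → Jun 30, 1760 (end of Jun, 30 days; 302 left).
−30 → May 31, 1760 (end of May, 31 days; 272 left).
−31 → Apr 30, 1760 (end of Apr, 30 days; 241 left).
−30 → Mar 31, 1760 (end of Mar, 31 days; 211 left).
−31 → Feb 29, 1760 (end of Feb, 29 days; 180 left).
−29 → Jan 31, 1760 (end of Jan, 31 days; 151 left).
−31 → Dec 31, 1759 (end of Dec, 31 days; 120 left).
−31 → Nov 30, 1759 (end of Nov, 30 days; 89 left).
−30 → Oct 31, 1759 (end of Oct, 31 days; 59 left).
−31 → Sep 30, 1759 (end of Sep, 30 days; 28 left).
−28 → Sep 2, 1759.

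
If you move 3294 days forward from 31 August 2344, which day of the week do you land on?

Monday

Aug 31, 2344 is a Thursday.
3294 mod 7 = 4, so 3294 days after a Thursday is Thursday + 4 = Monday.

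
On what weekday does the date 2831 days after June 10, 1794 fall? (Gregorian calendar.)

First find the weekday of Jun 10, 1794. Doomsday rule: the anchor day for the 1700s is Sunday. For year 94: 94÷12 = 7 r 10, and 10÷4 = 2, so 7+10+2 = 19.
Sunday + 19 ≡ Friday — that's 1794's doomsday.
In June the doomsday date is Jun 6.
Jun 10 is 4 days after Jun 6; 4 mod 7 = 4, so Friday + 4 = Tuesday.
2831 mod 7 = 3, so 2831 days after a Tuesday is Tuesday + 3 = Friday.

Friday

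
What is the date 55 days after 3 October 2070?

November 27, 2070

Oct has 31 days: +29 → Nov 1, 2070 (26 left).
+26 → Nov 27, 2070.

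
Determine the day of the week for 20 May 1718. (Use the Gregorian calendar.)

Friday

Doomsday rule: the anchor day for the 1700s is Sunday. For year 18: 18÷12 = 1 r 6, and 6÷4 = 1, so 1+6+1 = 8.
Sunday + 8 ≡ Monday — that's 1718's doomsday.
In May the doomsday date is May 9.
May 20 is 11 days after May 9; 11 mod 7 = 4, so Monday + 4 = Friday.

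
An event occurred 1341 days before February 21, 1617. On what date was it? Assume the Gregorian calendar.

−366 (one year; includes Feb 29, 1616) → Feb 21, 1616 (975 left).
−365 (one year) → Feb 21, 1615 (610 left).
−365 (one year) → Feb 21, 1614 (245 left).
−21 → Jan 31, 1614 (end of Jan, 31 days; 224 left).
−31 → Dec 31, 1613 (end of Dec, 31 days; 193 left).
−31 → Nov 30, 1613 (end of Nov, 30 days; 162 left).
−30 → Oct 31, 1613 (end of Oct, 31 days; 132 left).
−31 → Sep 30, 1613 (end of Sep, 30 days; 101 left).
−30 → Aug 31, 1613 (end of Aug, 31 days; 71 left).
−31 → Jul 31, 1613 (end of Jul, 31 days; 40 left).
−31 → Jun 30, 1613 (end of Jun, 30 days; 9 left).
−9 → Jun 21, 1613.

June 21, 1613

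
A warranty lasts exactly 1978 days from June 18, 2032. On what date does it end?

+365 (one year) → Jun 18, 2033 (1613 left).
+365 (one year) → Jun 18, 2034 (1248 left).
+365 (one year) → Jun 18, 2035 (883 left).
+366 (one year; includes Feb 29, 2036) → Jun 18, 2036 (517 left).
+365 (one year) → Jun 18, 2037 (152 left).
Jun has 30 days: +13 → Jul 1, 2037 (139 left).
Jul has 31 days: +31 → Aug 1, 2037 (108 left).
Aug has 31 days: +31 → Sep 1, 2037 (77 left).
Sep has 30 days: +30 → Oct 1, 2037 (47 left).
Oct has 31 days: +31 → Nov 1, 2037 (16 left).
+16 → Nov 17, 2037.

November 17, 2037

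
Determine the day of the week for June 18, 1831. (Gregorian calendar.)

Doomsday rule: the anchor day for the 1800s is Friday. For year 31: 31÷12 = 2 r 7, and 7÷4 = 1, so 2+7+1 = 10.
Friday + 10 ≡ Monday — that's 1831's doomsday.
In June the doomsday date is Jun 6.
Jun 18 is 12 days after Jun 6; 12 mod 7 = 5, so Monday + 5 = Saturday.

Saturday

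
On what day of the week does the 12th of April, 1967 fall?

Wednesday

Doomsday rule: the anchor day for the 1900s is Wednesday. For year 67: 67÷12 = 5 r 7, and 7÷4 = 1, so 5+7+1 = 13.
Wednesday + 13 ≡ Tuesday — that's 1967's doomsday.
In April the doomsday date is Apr 4.
Apr 12 is 8 days after Apr 4; 8 mod 7 = 1, so Tuesday + 1 = Wednesday.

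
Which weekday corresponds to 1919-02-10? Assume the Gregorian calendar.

January 1, 1919 is a Wednesday.
Jan 1, 1919 → Feb 1, 1919: 31 days (January has 31).
Feb 1, 1919 → Feb 10, 1919: 9 days.
Total: 40 days.
40 mod 7 = 5, so Wednesday + 5 = Monday.

Monday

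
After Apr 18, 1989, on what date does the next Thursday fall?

Apr 18, 1989 is a Tuesday.
From Tuesday to the next Thursday is 2 days.
Apr 18, 1989 + 2 = Apr 20, 1989.

April 20, 1989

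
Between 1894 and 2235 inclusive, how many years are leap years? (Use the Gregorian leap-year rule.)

82

Multiples of 4 in [1894,2235]: 85.
Of those, multiples of 100: 4 (not leap unless ÷400).
Multiples of 400: 1.
Leap years = 85 − 4 + 1 = 82.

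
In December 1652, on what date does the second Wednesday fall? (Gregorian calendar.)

December 11, 1652

December 1, 1652 is a Sunday.
The first Wednesday is therefore December 4 (3 days later).
The second Wednesday is 4 + 1×7 = December 11.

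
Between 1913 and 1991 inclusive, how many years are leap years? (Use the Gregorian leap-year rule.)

19

Multiples of 4 in [1913,1991]: 19.
Of those, multiples of 100: 0 (not leap unless ÷400).
Multiples of 400: 0.
Leap years = 19 − 0 + 0 = 19.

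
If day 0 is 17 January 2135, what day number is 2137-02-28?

Jan 17, 2135 → Jan 17, 2136: 365 days.
Jan 17, 2136 → Jan 17, 2137: 366 days (Feb 29, 2136 is in that span).
Jan 17, 2137 → Feb 17, 2137: 31 days (January has 31).
Feb 17, 2137 → Feb 28, 2137: 11 days.
Total: 773 days.

773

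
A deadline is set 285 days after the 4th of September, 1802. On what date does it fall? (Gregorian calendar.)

June 16, 1803

Sep has 30 days: +27 → Oct 1, 1802 (258 left).
Oct has 31 days: +31 → Nov 1, 1802 (227 left).
Nov has 30 days: +30 → Dec 1, 1802 (197 left).
Dec has 31 days: +31 → Jan 1, 1803 (166 left).
Jan has 31 days: +31 → Feb 1, 1803 (135 left).
Feb has 28 days: +28 → Mar 1, 1803 (107 left).
Mar has 31 days: +31 → Apr 1, 1803 (76 left).
Apr has 30 days: +30 → May 1, 1803 (46 left).
May has 31 days: +31 → Jun 1, 1803 (15 left).
+15 → Jun 16, 1803.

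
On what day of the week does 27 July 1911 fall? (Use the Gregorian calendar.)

Doomsday rule: the anchor day for the 1900s is Wednesday. For year 11: 11÷12 = 0 r 11, and 11÷4 = 2, so 0+11+2 = 13.
Wednesday + 13 ≡ Tuesday — that's 1911's doomsday.
In July the doomsday date is Jul 11.
Jul 27 is 16 days after Jul 11; 16 mod 7 = 2, so Tuesday + 2 = Thursday.

Thursday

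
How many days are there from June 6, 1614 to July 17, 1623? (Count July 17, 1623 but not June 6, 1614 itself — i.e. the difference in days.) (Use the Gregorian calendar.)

3328

Jun 6, 1614 → Jun 6, 1615: 365 days.
Jun 6, 1615 → Jun 6, 1616: 366 days (Feb 29, 1616 is in that span).
Jun 6, 1616 → Jun 6, 1617: 365 days.
Jun 6, 1617 → Jun 6, 1618: 365 days.
Jun 6, 1618 → Jun 6, 1619: 365 days.
Jun 6, 1619 → Jun 6, 1620: 366 days (Feb 29, 1620 is in that span).
Jun 6, 1620 → Jun 6, 1621: 365 days.
Jun 6, 1621 → Jun 6, 1622: 365 days.
Jun 6, 1622 → Jun 6, 1623: 365 days.
Jun 6, 1623 → Jul 6, 1623: 30 days (June has 30).
Jul 6, 1623 → Jul 17, 1623: 11 days.
Total: 3328 days.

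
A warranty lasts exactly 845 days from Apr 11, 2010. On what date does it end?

August 3, 2012

+365 (one year) → Apr 11, 2011 (480 left).
+366 (one year; includes Feb 29, 2012) → Apr 11, 2012 (114 left).
Apr has 30 days: +20 → May 1, 2012 (94 left).
May has 31 days: +31 → Jun 1, 2012 (63 left).
Jun has 30 days: +30 → Jul 1, 2012 (33 left).
Jul has 31 days: +31 → Aug 1, 2012 (2 left).
+2 → Aug 3, 2012.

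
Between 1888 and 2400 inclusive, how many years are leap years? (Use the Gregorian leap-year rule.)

125

Multiples of 4 in [1888,2400]: 129.
Of those, multiples of 100: 6 (not leap unless ÷400).
Multiples of 400: 2.
Leap years = 129 − 6 + 2 = 125.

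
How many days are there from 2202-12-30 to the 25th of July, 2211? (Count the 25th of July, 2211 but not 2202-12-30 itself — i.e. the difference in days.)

3129

Dec 30, 2202 → Dec 30, 2203: 365 days.
Dec 30, 2203 → Dec 30, 2204: 366 days (Feb 29, 2204 is in that span).
Dec 30, 2204 → Dec 30, 2205: 365 days.
Dec 30, 2205 → Dec 30, 2206: 365 days.
Dec 30, 2206 → Dec 30, 2207: 365 days.
Dec 30, 2207 → Dec 30, 2208: 366 days (Feb 29, 2208 is in that span).
Dec 30, 2208 → Dec 30, 2209: 365 days.
Dec 30, 2209 → Dec 30, 2210: 365 days.
Dec 30, 2210 → Jan 30, 2211: 31 days (December has 31).
Jan 30, 2211 → Feb 28, 2211: 29 days (January has 31).
Feb 28, 2211 → Mar 28, 2211: 28 days (February has 28).
Mar 28, 2211 → Apr 28, 2211: 31 days (March has 31).
Apr 28, 2211 → May 28, 2211: 30 days (April has 30).
May 28, 2211 → Jun 28, 2211: 31 days (May has 31).
Jun 28, 2211 → Jul 25, 2211: 27 days.
Total: 3129 days.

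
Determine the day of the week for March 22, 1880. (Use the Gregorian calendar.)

Monday

Doomsday rule: the anchor day for the 1800s is Friday. For year 80: 80÷12 = 6 r 8, and 8÷4 = 2, so 6+8+2 = 16.
Friday + 16 ≡ Sunday — that's 1880's doomsday.
In March the doomsday date is Mar 14.
Mar 22 is 8 days after Mar 14; 8 mod 7 = 1, so Sunday + 1 = Monday.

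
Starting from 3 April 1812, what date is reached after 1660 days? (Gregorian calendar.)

+365 (one year) → Apr 3, 1813 (1295 left).
+365 (one year) → Apr 3, 1814 (930 left).
+365 (one year) → Apr 3, 1815 (565 left).
+366 (one year; includes Feb 29, 1816) → Apr 3, 1816 (199 left).
Apr has 30 days: +28 → May 1, 1816 (171 left).
May has 31 days: +31 → Jun 1, 1816 (140 left).
Jun has 30 days: +30 → Jul 1, 1816 (110 left).
Jul has 31 days: +31 → Aug 1, 1816 (79 left).
Aug has 31 days: +31 → Sep 1, 1816 (48 left).
Sep has 30 days: +30 → Oct 1, 1816 (18 left).
+18 → Oct 19, 1816.

October 19, 1816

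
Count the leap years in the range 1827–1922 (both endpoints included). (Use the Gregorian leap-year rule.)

23

Multiples of 4 in [1827,1922]: 24.
Of those, multiples of 100: 1 (not leap unless ÷400).
Multiples of 400: 0.
Leap years = 24 − 1 + 0 = 23.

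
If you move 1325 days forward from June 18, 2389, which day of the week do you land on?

Tuesday

First find the weekday of Jun 18, 2389. Doomsday rule: the anchor day for the 2300s is Wednesday. For year 89: 89÷12 = 7 r 5, and 5÷4 = 1, so 7+5+1 = 13.
Wednesday + 13 ≡ Tuesday — that's 2389's doomsday.
In June the doomsday date is Jun 6.
Jun 18 is 12 days after Jun 6; 12 mod 7 = 5, so Tuesday + 5 = Sunday.
1325 mod 7 = 2, so 1325 days after a Sunday is Sunday + 2 = Tuesday.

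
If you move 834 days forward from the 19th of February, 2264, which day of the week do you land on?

Saturday

First find the weekday of Feb 19, 2264. Doomsday rule: the anchor day for the 2200s is Friday. For year 64: 64÷12 = 5 r 4, and 4÷4 = 1, so 5+4+1 = 10.
Friday + 10 ≡ Monday — that's 2264's doomsday.
In February the doomsday date is Feb 29 (2264 is a leap year (divisible by 4)).
Feb 19 is 10 days before Feb 29; 10 mod 7 = 3, so Monday − 3 = Friday.
834 mod 7 = 1, so 834 days after a Friday is Friday + 1 = Saturday.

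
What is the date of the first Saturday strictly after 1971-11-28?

Nov 28, 1971 is a Sunday.
From Sunday to the next Saturday is 6 days.
Nov 28, 1971 + 6 = Dec 4, 1971.

December 4, 1971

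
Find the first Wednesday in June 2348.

June 2, 2348

June 1, 2348 is a Tuesday.
The first Wednesday is therefore June 2 (1 days later).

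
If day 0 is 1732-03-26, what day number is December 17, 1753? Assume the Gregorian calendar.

7936

Mar 26, 1732 → Mar 26, 1733: 365 days.
Mar 26, 1733 → Mar 26, 1734: 365 days.
Mar 26, 1734 → Mar 26, 1735: 365 days.
Mar 26, 1735 → Mar 26, 1736: 366 days (Feb 29, 1736 is in that span).
Mar 26, 1736 → Mar 26, 1737: 365 days.
Mar 26, 1737 → Mar 26, 1738: 365 days.
Mar 26, 1738 → Mar 26, 1739: 365 days.
Mar 26, 1739 → Mar 26, 1740: 366 days (Feb 29, 1740 is in that span).
Mar 26, 1740 → Mar 26, 1741: 365 days.
Mar 26, 1741 → Mar 26, 1742: 365 days.
Mar 26, 1742 → Mar 26, 1743: 365 days.
Mar 26, 1743 → Mar 26, 1744: 366 days (Feb 29, 1744 is in that span).
Mar 26, 1744 → Mar 26, 1745: 365 days.
Mar 26, 1745 → Mar 26, 1746: 365 days.
Mar 26, 1746 → Mar 26, 1747: 365 days.
Mar 26, 1747 → Mar 26, 1748: 366 days (Feb 29, 1748 is in that span).
Mar 26, 1748 → Mar 26, 1749: 365 days.
Mar 26, 1749 → Mar 26, 1750: 365 days.
Mar 26, 1750 → Mar 26, 1751: 365 days.
Mar 26, 1751 → Mar 26, 1752: 366 days (Feb 29, 1752 is in that span).
Mar 26, 1752 → Mar 26, 1753: 365 days.
Mar 26, 1753 → Apr 26, 1753: 31 days (March has 31).
Apr 26, 1753 → May 26, 1753: 30 days (April has 30).
May 26, 1753 → Jun 26, 1753: 31 days (May has 31).
Jun 26, 1753 → Jul 26, 1753: 30 days (June has 30).
Jul 26, 1753 → Aug 26, 1753: 31 days (July has 31).
Aug 26, 1753 → Sep 26, 1753: 31 days (August has 31).
Sep 26, 1753 → Oct 26, 1753: 30 days (September has 30).
Oct 26, 1753 → Nov 26, 1753: 31 days (October has 31).
Nov 26, 1753 → Dec 17, 1753: 21 days.
Total: 7936 days.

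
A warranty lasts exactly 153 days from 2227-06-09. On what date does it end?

November 9, 2227

Jun has 30 days: +22 → Jul 1, 2227 (131 left).
Jul has 31 days: +31 → Aug 1, 2227 (100 left).
Aug has 31 days: +31 → Sep 1, 2227 (69 left).
Sep has 30 days: +30 → Oct 1, 2227 (39 left).
Oct has 31 days: +31 → Nov 1, 2227 (8 left).
+8 → Nov 9, 2227.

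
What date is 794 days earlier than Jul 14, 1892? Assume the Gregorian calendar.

−366 (one year; includes Feb 29, 1892) → Jul 14, 1891 (428 left).
−365 (one year) → Jul 14, 1890 (63 left).
−14 → Jun 30, 1890 (end of Jun, 30 days; 49 left).
−30 → May 31, 1890 (end of May, 31 days; 19 left).
−19 → May 12, 1890.

May 12, 1890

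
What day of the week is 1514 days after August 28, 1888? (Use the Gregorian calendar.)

Thursday

First find the weekday of Aug 28, 1888. Doomsday rule: the anchor day for the 1800s is Friday. For year 88: 88÷12 = 7 r 4, and 4÷4 = 1, so 7+4+1 = 12.
Friday + 12 ≡ Wednesday — that's 1888's doomsday.
In August the doomsday date is Aug 8.
Aug 28 is 20 days after Aug 8; 20 mod 7 = 6, so Wednesday + 6 = Tuesday.
1514 mod 7 = 2, so 1514 days after a Tuesday is Tuesday + 2 = Thursday.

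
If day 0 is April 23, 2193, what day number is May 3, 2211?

6583

Apr 23, 2193 → Apr 23, 2194: 365 days.
Apr 23, 2194 → Apr 23, 2195: 365 days.
Apr 23, 2195 → Apr 23, 2196: 366 days (Feb 29, 2196 is in that span).
Apr 23, 2196 → Apr 23, 2197: 365 days.
Apr 23, 2197 → Apr 23, 2198: 365 days.
Apr 23, 2198 → Apr 23, 2199: 365 days.
Apr 23, 2199 → Apr 23, 2200: 365 days.
Apr 23, 2200 → Apr 23, 2201: 365 days.
Apr 23, 2201 → Apr 23, 2202: 365 days.
Apr 23, 2202 → Apr 23, 2203: 365 days.
Apr 23, 2203 → Apr 23, 2204: 366 days (Feb 29, 2204 is in that span).
Apr 23, 2204 → Apr 23, 2205: 365 days.
Apr 23, 2205 → Apr 23, 2206: 365 days.
Apr 23, 2206 → Apr 23, 2207: 365 days.
Apr 23, 2207 → Apr 23, 2208: 366 days (Feb 29, 2208 is in that span).
Apr 23, 2208 → Apr 23, 2209: 365 days.
Apr 23, 2209 → Apr 23, 2210: 365 days.
Apr 23, 2210 → May 23, 2210: 30 days (April has 30).
May 23, 2210 → Jun 23, 2210: 31 days (May has 31).
Jun 23, 2210 → Jul 23, 2210: 30 days (June has 30).
Jul 23, 2210 → Aug 23, 2210: 31 days (July has 31).
Aug 23, 2210 → Sep 23, 2210: 31 days (August has 31).
Sep 23, 2210 → Oct 23, 2210: 30 days (September has 30).
Oct 23, 2210 → Nov 23, 2210: 31 days (October has 31).
Nov 23, 2210 → Dec 23, 2210: 30 days (November has 30).
Dec 23, 2210 → Jan 23, 2211: 31 days (December has 31).
Jan 23, 2211 → Feb 23, 2211: 31 days (January has 31).
Feb 23, 2211 → Mar 23, 2211: 28 days (February has 28).
Mar 23, 2211 → Apr 23, 2211: 31 days (March has 31).
Apr 23, 2211 → May 3, 2211: 10 days.
Total: 6583 days.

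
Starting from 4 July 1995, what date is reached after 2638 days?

September 23, 2002

+366 (one year; includes Feb 29, 1996) → Jul 4, 1996 (2272 left).
+365 (one year) → Jul 4, 1997 (1907 left).
+365 (one year) → Jul 4, 1998 (1542 left).
+365 (one year) → Jul 4, 1999 (1177 left).
+366 (one year; includes Feb 29, 2000) → Jul 4, 2000 (811 left).
+365 (one year) → Jul 4, 2001 (446 left).
+365 (one year) → Jul 4, 2002 (81 left).
Jul has 31 days: +28 → Aug 1, 2002 (53 left).
Aug has 31 days: +31 → Sep 1, 2002 (22 left).
+22 → Sep 23, 2002.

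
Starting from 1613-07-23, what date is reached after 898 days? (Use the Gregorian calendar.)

January 7, 1616

+365 (one year) → Jul 23, 1614 (533 left).
+365 (one year) → Jul 23, 1615 (168 left).
Jul has 31 days: +9 → Aug 1, 1615 (159 left).
Aug has 31 days: +31 → Sep 1, 1615 (128 left).
Sep has 30 days: +30 → Oct 1, 1615 (98 left).
Oct has 31 days: +31 → Nov 1, 1615 (67 left).
Nov has 30 days: +30 → Dec 1, 1615 (37 left).
Dec has 31 days: +31 → Jan 1, 1616 (6 left).
+6 → Jan 7, 1616.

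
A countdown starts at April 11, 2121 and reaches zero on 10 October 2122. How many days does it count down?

Apr 11, 2121 → Apr 11, 2122: 365 days.
Apr 11, 2122 → May 11, 2122: 30 days (April has 30).
May 11, 2122 → Jun 11, 2122: 31 days (May has 31).
Jun 11, 2122 → Jul 11, 2122: 30 days (June has 30).
Jul 11, 2122 → Aug 11, 2122: 31 days (July has 31).
Aug 11, 2122 → Sep 11, 2122: 31 days (August has 31).
Sep 11, 2122 → Oct 10, 2122: 29 days.
Total: 547 days.

547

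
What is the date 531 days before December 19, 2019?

July 6, 2018

−365 (one year) → Dec 19, 2018 (166 left).
−19 → Nov 30, 2018 (end of Nov, 30 days; 147 left).
−30 → Oct 31, 2018 (end of Oct, 31 days; 117 left).
−31 → Sep 30, 2018 (end of Sep, 30 days; 86 left).
−30 → Aug 31, 2018 (end of Aug, 31 days; 56 left).
−31 → Jul 31, 2018 (end of Jul, 31 days; 25 left).
−25 → Jul 6, 2018.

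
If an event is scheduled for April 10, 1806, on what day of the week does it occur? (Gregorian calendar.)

Thursday

Doomsday rule: the anchor day for the 1800s is Friday. For year 06: 6÷12 = 0 r 6, and 6÷4 = 1, so 0+6+1 = 7.
Friday + 7 ≡ Friday — that's 1806's doomsday.
In April the doomsday date is Apr 4.
Apr 10 is 6 days after Apr 4; 6 mod 7 = 6, so Friday + 6 = Thursday.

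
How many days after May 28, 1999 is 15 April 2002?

May 28, 1999 → May 28, 2000: 366 days (Feb 29, 2000 is in that span).
May 28, 2000 → May 28, 2001: 365 days.
May 28, 2001 → Jun 28, 2001: 31 days (May has 31).
Jun 28, 2001 → Jul 28, 2001: 30 days (June has 30).
Jul 28, 2001 → Aug 28, 2001: 31 days (July has 31).
Aug 28, 2001 → Sep 28, 2001: 31 days (August has 31).
Sep 28, 2001 → Oct 28, 2001: 30 days (September has 30).
Oct 28, 2001 → Nov 28, 2001: 31 days (October has 31).
Nov 28, 2001 → Dec 28, 2001: 30 days (November has 30).
Dec 28, 2001 → Jan 28, 2002: 31 days (December has 31).
Jan 28, 2002 → Feb 28, 2002: 31 days (January has 31).
Feb 28, 2002 → Mar 28, 2002: 28 days (February has 28).
Mar 28, 2002 → Apr 15, 2002: 18 days.
Total: 1053 days.

1053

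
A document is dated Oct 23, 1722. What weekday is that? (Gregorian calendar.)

Friday

Doomsday rule: the anchor day for the 1700s is Sunday. For year 22: 22÷12 = 1 r 10, and 10÷4 = 2, so 1+10+2 = 13.
Sunday + 13 ≡ Saturday — that's 1722's doomsday.
In October the doomsday date is Oct 10.
Oct 23 is 13 days after Oct 10; 13 mod 7 = 6, so Saturday + 6 = Friday.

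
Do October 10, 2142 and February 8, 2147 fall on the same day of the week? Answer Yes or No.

From Oct 10, 2142 to Feb 8, 2147 is 1582 days.
1582 mod 7 = 0, so they are the same weekday.
(Oct 10, 2142 is a Wednesday; Feb 8, 2147 is a Wednesday.)

Yes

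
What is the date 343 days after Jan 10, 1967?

Jan has 31 days: +22 → Feb 1, 1967 (321 left).
Feb has 28 days: +28 → Mar 1, 1967 (293 left).
Mar has 31 days: +31 → Apr 1, 1967 (262 left).
Apr has 30 days: +30 → May 1, 1967 (232 left).
May has 31 days: +31 → Jun 1, 1967 (201 left).
Jun has 30 days: +30 → Jul 1, 1967 (171 left).
Jul has 31 days: +31 → Aug 1, 1967 (140 left).
Aug has 31 days: +31 → Sep 1, 1967 (109 left).
Sep has 30 days: +30 → Oct 1, 1967 (79 left).
Oct has 31 days: +31 → Nov 1, 1967 (48 left).
Nov has 30 days: +30 → Dec 1, 1967 (18 left).
+18 → Dec 19, 1967.

December 19, 1967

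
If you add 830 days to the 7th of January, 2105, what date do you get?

April 17, 2107

+365 (one year) → Jan 7, 2106 (465 left).
+365 (one year) → Jan 7, 2107 (100 left).
Jan has 31 days: +25 → Feb 1, 2107 (75 left).
Feb has 28 days: +28 → Mar 1, 2107 (47 left).
Mar has 31 days: +31 → Apr 1, 2107 (16 left).
+16 → Apr 17, 2107.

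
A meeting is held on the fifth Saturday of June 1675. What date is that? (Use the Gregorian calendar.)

June 1, 1675 is a Saturday.
The first Saturday is therefore June 1 (same day).
The fifth Saturday is 1 + 4×7 = June 29.

June 29, 1675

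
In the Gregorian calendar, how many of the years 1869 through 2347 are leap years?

Multiples of 4 in [1869,2347]: 119.
Of those, multiples of 100: 5 (not leap unless ÷400).
Multiples of 400: 1.
Leap years = 119 − 5 + 1 = 115.

115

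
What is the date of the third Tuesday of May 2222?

May 21, 2222

May 1, 2222 is a Wednesday.
The first Tuesday is therefore May 7 (6 days later).
The third Tuesday is 7 + 2×7 = May 21.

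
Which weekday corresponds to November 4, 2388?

Doomsday rule: the anchor day for the 2300s is Wednesday. For year 88: 88÷12 = 7 r 4, and 4÷4 = 1, so 7+4+1 = 12.
Wednesday + 12 ≡ Monday — that's 2388's doomsday.
In November the doomsday date is Nov 7.
Nov 4 is 3 days before Nov 7; 3 mod 7 = 3, so Monday − 3 = Friday.

Friday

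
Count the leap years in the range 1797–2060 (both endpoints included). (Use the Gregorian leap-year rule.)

64

Multiples of 4 in [1797,2060]: 66.
Of those, multiples of 100: 3 (not leap unless ÷400).
Multiples of 400: 1.
Leap years = 66 − 3 + 1 = 64.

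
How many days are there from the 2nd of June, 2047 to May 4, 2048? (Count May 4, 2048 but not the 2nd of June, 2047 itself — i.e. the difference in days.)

Jun 2, 2047 → Jul 2, 2047: 30 days (June has 30).
Jul 2, 2047 → Aug 2, 2047: 31 days (July has 31).
Aug 2, 2047 → Sep 2, 2047: 31 days (August has 31).
Sep 2, 2047 → Oct 2, 2047: 30 days (September has 30).
Oct 2, 2047 → Nov 2, 2047: 31 days (October has 31).
Nov 2, 2047 → Dec 2, 2047: 30 days (November has 30).
Dec 2, 2047 → Jan 2, 2048: 31 days (December has 31).
Jan 2, 2048 → Feb 2, 2048: 31 days (January has 31).
Feb 2, 2048 → Mar 2, 2048: 29 days (February has 29).
Mar 2, 2048 → Apr 2, 2048: 31 days (March has 31).
Apr 2, 2048 → May 2, 2048: 30 days (April has 30).
May 2, 2048 → May 4, 2048: 2 days.
Total: 337 days.

337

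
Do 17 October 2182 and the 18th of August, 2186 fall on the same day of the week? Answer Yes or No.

From Oct 17, 2182 to Aug 18, 2186 is 1401 days.
1401 mod 7 = 1, so they are different weekdays.
(Oct 17, 2182 is a Thursday; Aug 18, 2186 is a Friday.)

No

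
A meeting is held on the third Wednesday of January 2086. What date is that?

January 16, 2086

January 1, 2086 is a Tuesday.
The first Wednesday is therefore January 2 (1 days later).
The third Wednesday is 2 + 2×7 = January 16.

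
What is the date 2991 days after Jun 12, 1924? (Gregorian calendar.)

August 20, 1932

+365 (one year) → Jun 12, 1925 (2626 left).
+365 (one year) → Jun 12, 1926 (2261 left).
+365 (one year) → Jun 12, 1927 (1896 left).
+366 (one year; includes Feb 29, 1928) → Jun 12, 1928 (1530 left).
+365 (one year) → Jun 12, 1929 (1165 left).
+365 (one year) → Jun 12, 1930 (800 left).
+365 (one year) → Jun 12, 1931 (435 left).
+366 (one year; includes Feb 29, 1932) → Jun 12, 1932 (69 left).
Jun has 30 days: +19 → Jul 1, 1932 (50 left).
Jul has 31 days: +31 → Aug 1, 1932 (19 left).
+19 → Aug 20, 1932.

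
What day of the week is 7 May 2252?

Friday

Doomsday rule: the anchor day for the 2200s is Friday. For year 52: 52÷12 = 4 r 4, and 4÷4 = 1, so 4+4+1 = 9.
Friday + 9 ≡ Sunday — that's 2252's doomsday.
In May the doomsday date is May 9.
May 7 is 2 days before May 9; 2 mod 7 = 2, so Sunday − 2 = Friday.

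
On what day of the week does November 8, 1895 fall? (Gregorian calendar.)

Friday

Doomsday rule: the anchor day for the 1800s is Friday. For year 95: 95÷12 = 7 r 11, and 11÷4 = 2, so 7+11+2 = 20.
Friday + 20 ≡ Thursday — that's 1895's doomsday.
In November the doomsday date is Nov 7.
Nov 8 is 1 day after Nov 7; 1 mod 7 = 1, so Thursday + 1 = Friday.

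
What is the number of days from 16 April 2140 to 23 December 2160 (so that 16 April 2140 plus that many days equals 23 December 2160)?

Apr 16, 2140 → Apr 16, 2141: 365 days.
Apr 16, 2141 → Apr 16, 2142: 365 days.
Apr 16, 2142 → Apr 16, 2143: 365 days.
Apr 16, 2143 → Apr 16, 2144: 366 days (Feb 29, 2144 is in that span).
Apr 16, 2144 → Apr 16, 2145: 365 days.
Apr 16, 2145 → Apr 16, 2146: 365 days.
Apr 16, 2146 → Apr 16, 2147: 365 days.
Apr 16, 2147 → Apr 16, 2148: 366 days (Feb 29, 2148 is in that span).
Apr 16, 2148 → Apr 16, 2149: 365 days.
Apr 16, 2149 → Apr 16, 2150: 365 days.
Apr 16, 2150 → Apr 16, 2151: 365 days.
Apr 16, 2151 → Apr 16, 2152: 366 days (Feb 29, 2152 is in that span).
Apr 16, 2152 → Apr 16, 2153: 365 days.
Apr 16, 2153 → Apr 16, 2154: 365 days.
Apr 16, 2154 → Apr 16, 2155: 365 days.
Apr 16, 2155 → Apr 16, 2156: 366 days (Feb 29, 2156 is in that span).
Apr 16, 2156 → Apr 16, 2157: 365 days.
Apr 16, 2157 → Apr 16, 2158: 365 days.
Apr 16, 2158 → Apr 16, 2159: 365 days.
Apr 16, 2159 → Apr 16, 2160: 366 days (Feb 29, 2160 is in that span).
Apr 16, 2160 → May 16, 2160: 30 days (April has 30).
May 16, 2160 → Jun 16, 2160: 31 days (May has 31).
Jun 16, 2160 → Jul 16, 2160: 30 days (June has 30).
Jul 16, 2160 → Aug 16, 2160: 31 days (July has 31).
Aug 16, 2160 → Sep 16, 2160: 31 days (August has 31).
Sep 16, 2160 → Oct 16, 2160: 30 days (September has 30).
Oct 16, 2160 → Nov 16, 2160: 31 days (October has 31).
Nov 16, 2160 → Dec 16, 2160: 30 days (November has 30).
Dec 16, 2160 → Dec 23, 2160: 7 days.
Total: 7556 days.

7556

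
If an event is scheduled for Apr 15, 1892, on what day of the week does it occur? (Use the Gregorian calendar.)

Doomsday rule: the anchor day for the 1800s is Friday. For year 92: 92÷12 = 7 r 8, and 8÷4 = 2, so 7+8+2 = 17.
Friday + 17 ≡ Monday — that's 1892's doomsday.
In April the doomsday date is Apr 4.
Apr 15 is 11 days after Apr 4; 11 mod 7 = 4, so Monday + 4 = Friday.

Friday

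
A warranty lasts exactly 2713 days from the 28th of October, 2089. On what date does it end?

+365 (one year) → Oct 28, 2090 (2348 left).
+365 (one year) → Oct 28, 2091 (1983 left).
+366 (one year; includes Feb 29, 2092) → Oct 28, 2092 (1617 left).
+365 (one year) → Oct 28, 2093 (1252 left).
+365 (one year) → Oct 28, 2094 (887 left).
+365 (one year) → Oct 28, 2095 (522 left).
+366 (one year; includes Feb 29, 2096) → Oct 28, 2096 (156 left).
Oct has 31 days: +4 → Nov 1, 2096 (152 left).
Nov has 30 days: +30 → Dec 1, 2096 (122 left).
Dec has 31 days: +31 → Jan 1, 2097 (91 left).
Jan has 31 days: +31 → Feb 1, 2097 (60 left).
Feb has 28 days: +28 → Mar 1, 2097 (32 left).
Mar has 31 days: +31 → Apr 1, 2097 (1 left).
+1 → Apr 2, 2097.

April 2, 2097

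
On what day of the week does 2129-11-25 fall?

Friday

Doomsday rule: the anchor day for the 2100s is Sunday. For year 29: 29÷12 = 2 r 5, and 5÷4 = 1, so 2+5+1 = 8.
Sunday + 8 ≡ Monday — that's 2129's doomsday.
In November the doomsday date is Nov 7.
Nov 25 is 18 days after Nov 7; 18 mod 7 = 4, so Monday + 4 = Friday.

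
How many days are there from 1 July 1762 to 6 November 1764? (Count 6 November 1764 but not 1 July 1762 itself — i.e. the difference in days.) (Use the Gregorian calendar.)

859

Jul 1, 1762 → Jul 1, 1763: 365 days.
Jul 1, 1763 → Jul 1, 1764: 366 days (Feb 29, 1764 is in that span).
Jul 1, 1764 → Aug 1, 1764: 31 days (July has 31).
Aug 1, 1764 → Sep 1, 1764: 31 days (August has 31).
Sep 1, 1764 → Oct 1, 1764: 30 days (September has 30).
Oct 1, 1764 → Nov 1, 1764: 31 days (October has 31).
Nov 1, 1764 → Nov 6, 1764: 5 days.
Total: 859 days.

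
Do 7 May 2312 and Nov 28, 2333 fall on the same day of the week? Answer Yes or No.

From May 7, 2312 to Nov 28, 2333 is 7875 days.
7875 mod 7 = 0, so they are the same weekday.
(May 7, 2312 is a Tuesday; Nov 28, 2333 is a Tuesday.)

Yes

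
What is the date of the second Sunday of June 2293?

June 1, 2293 is a Thursday.
The first Sunday is therefore June 4 (3 days later).
The second Sunday is 4 + 1×7 = June 11.

June 11, 2293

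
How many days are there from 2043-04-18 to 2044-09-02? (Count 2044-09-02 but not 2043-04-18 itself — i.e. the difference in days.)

Apr 18, 2043 → Apr 18, 2044: 366 days (Feb 29, 2044 is in that span).
Apr 18, 2044 → May 18, 2044: 30 days (April has 30).
May 18, 2044 → Jun 18, 2044: 31 days (May has 31).
Jun 18, 2044 → Jul 18, 2044: 30 days (June has 30).
Jul 18, 2044 → Aug 18, 2044: 31 days (July has 31).
Aug 18, 2044 → Sep 2, 2044: 15 days.
Total: 503 days.

503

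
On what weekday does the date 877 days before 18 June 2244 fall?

First find the weekday of Jun 18, 2244. Doomsday rule: the anchor day for the 2200s is Friday. For year 44: 44÷12 = 3 r 8, and 8÷4 = 2, so 3+8+2 = 13.
Friday + 13 ≡ Thursday — that's 2244's doomsday.
In June the doomsday date is Jun 6.
Jun 18 is 12 days after Jun 6; 12 mod 7 = 5, so Thursday + 5 = Tuesday.
877 mod 7 = 2, so 877 days before a Tuesday is Tuesday − 2 = Sunday.

Sunday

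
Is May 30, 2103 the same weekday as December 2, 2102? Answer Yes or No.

From Dec 2, 2102 to May 30, 2103 is 179 days.
179 mod 7 = 4, so they are different weekdays.
(Dec 2, 2102 is a Saturday; May 30, 2103 is a Wednesday.)

No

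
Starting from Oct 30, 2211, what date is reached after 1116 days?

November 19, 2214

+366 (one year; includes Feb 29, 2212) → Oct 30, 2212 (750 left).
+365 (one year) → Oct 30, 2213 (385 left).
Oct has 31 days: +2 → Nov 1, 2213 (383 left).
Nov has 30 days: +30 → Dec 1, 2213 (353 left).
Dec has 31 days: +31 → Jan 1, 2214 (322 left).
Jan has 31 days: +31 → Feb 1, 2214 (291 left).
Feb has 28 days: +28 → Mar 1, 2214 (263 left).
Mar has 31 days: +31 → Apr 1, 2214 (232 left).
Apr has 30 days: +30 → May 1, 2214 (202 left).
May has 31 days: +31 → Jun 1, 2214 (171 left).
Jun has 30 days: +30 → Jul 1, 2214 (141 left).
Jul has 31 days: +31 → Aug 1, 2214 (110 left).
Aug has 31 days: +31 → Sep 1, 2214 (79 left).
Sep has 30 days: +30 → Oct 1, 2214 (49 left).
Oct has 31 days: +31 → Nov 1, 2214 (18 left).
+18 → Nov 19, 2214.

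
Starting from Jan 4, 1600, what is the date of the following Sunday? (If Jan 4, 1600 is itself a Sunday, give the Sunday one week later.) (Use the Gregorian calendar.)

January 9, 1600

Jan 4, 1600 is a Tuesday.
From Tuesday to the next Sunday is 5 days.
Jan 4, 1600 + 5 = Jan 9, 1600.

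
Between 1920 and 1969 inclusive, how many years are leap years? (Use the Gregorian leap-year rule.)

13

Multiples of 4 in [1920,1969]: 13.
Of those, multiples of 100: 0 (not leap unless ÷400).
Multiples of 400: 0.
Leap years = 13 − 0 + 0 = 13.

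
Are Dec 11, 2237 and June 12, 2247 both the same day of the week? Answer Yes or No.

From Dec 11, 2237 to Jun 12, 2247 is 3470 days.
3470 mod 7 = 5, so they are different weekdays.
(Dec 11, 2237 is a Monday; Jun 12, 2247 is a Saturday.)

No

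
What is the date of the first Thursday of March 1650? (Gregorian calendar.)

March 1, 1650 is a Tuesday.
The first Thursday is therefore March 3 (2 days later).

March 3, 1650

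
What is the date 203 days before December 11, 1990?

−11 → Nov 30, 1990 (end of Nov, 30 days; 192 left).
−30 → Oct 31, 1990 (end of Oct, 31 days; 162 left).
−31 → Sep 30, 1990 (end of Sep, 30 days; 131 left).
−30 → Aug 31, 1990 (end of Aug, 31 days; 101 left).
−31 → Jul 31, 1990 (end of Jul, 31 days; 70 left).
−31 → Jun 30, 1990 (end of Jun, 30 days; 39 left).
−30 → May 31, 1990 (end of May, 31 days; 9 left).
−9 → May 22, 1990.

May 22, 1990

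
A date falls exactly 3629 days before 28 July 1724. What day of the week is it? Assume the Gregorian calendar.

Tuesday

First find the weekday of Jul 28, 1724. Doomsday rule: the anchor day for the 1700s is Sunday. For year 24: 24÷12 = 2 r 0, and 0÷4 = 0, so 2+0+0 = 2.
Sunday + 2 ≡ Tuesday — that's 1724's doomsday.
In July the doomsday date is Jul 11.
Jul 28 is 17 days after Jul 11; 17 mod 7 = 3, so Tuesday + 3 = Friday.
3629 mod 7 = 3, so 3629 days before a Friday is Friday − 3 = Tuesday.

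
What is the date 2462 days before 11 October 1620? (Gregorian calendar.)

−366 (one year; includes Feb 29, 1620) → Oct 11, 1619 (2096 left).
−365 (one year) → Oct 11, 1618 (1731 left).
−365 (one year) → Oct 11, 1617 (1366 left).
−365 (one year) → Oct 11, 1616 (1001 left).
−366 (one year; includes Feb 29, 1616) → Oct 11, 1615 (635 left).
−365 (one year) → Oct 11, 1614 (270 left).
−11 → Sep 30, 1614 (end of Sep, 30 days; 259 left).
−30 → Aug 31, 1614 (end of Aug, 31 days; 229 left).
−31 → Jul 31, 1614 (end of Jul, 31 days; 198 left).
−31 → Jun 30, 1614 (end of Jun, 30 days; 167 left).
−30 → May 31, 1614 (end of May, 31 days; 137 left).
−31 → Apr 30, 1614 (end of Apr, 30 days; 106 left).
−30 → Mar 31, 1614 (end of Mar, 31 days; 76 left).
−31 → Feb 28, 1614 (end of Feb, 28 days; 45 left).
−28 → Jan 31, 1614 (end of Jan, 31 days; 17 left).
−17 → Jan 14, 1614.

January 14, 1614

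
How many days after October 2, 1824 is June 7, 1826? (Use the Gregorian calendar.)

613

Oct 2, 1824 → Oct 2, 1825: 365 days.
Oct 2, 1825 → Nov 2, 1825: 31 days (October has 31).
Nov 2, 1825 → Dec 2, 1825: 30 days (November has 30).
Dec 2, 1825 → Jan 2, 1826: 31 days (December has 31).
Jan 2, 1826 → Feb 2, 1826: 31 days (January has 31).
Feb 2, 1826 → Mar 2, 1826: 28 days (February has 28).
Mar 2, 1826 → Apr 2, 1826: 31 days (March has 31).
Apr 2, 1826 → May 2, 1826: 30 days (April has 30).
May 2, 1826 → Jun 2, 1826: 31 days (May has 31).
Jun 2, 1826 → Jun 7, 1826: 5 days.
Total: 613 days.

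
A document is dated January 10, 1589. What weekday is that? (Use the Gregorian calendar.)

Doomsday rule: the anchor day for the 1500s is Wednesday. For year 89: 89÷12 = 7 r 5, and 5÷4 = 1, so 7+5+1 = 13.
Wednesday + 13 ≡ Tuesday — that's 1589's doomsday.
In January the doomsday date is Jan 3 (1589 is not a leap year).
Jan 10 is 7 days after Jan 3; 7 mod 7 = 0, so Tuesday + 0 = Tuesday.

Tuesday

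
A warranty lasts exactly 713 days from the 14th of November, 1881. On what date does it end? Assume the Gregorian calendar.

October 28, 1883

+365 (one year) → Nov 14, 1882 (348 left).
Nov has 30 days: +17 → Dec 1, 1882 (331 left).
Dec has 31 days: +31 → Jan 1, 1883 (300 left).
Jan has 31 days: +31 → Feb 1, 1883 (269 left).
Feb has 28 days: +28 → Mar 1, 1883 (241 left).
Mar has 31 days: +31 → Apr 1, 1883 (210 left).
Apr has 30 days: +30 → May 1, 1883 (180 left).
May has 31 days: +31 → Jun 1, 1883 (149 left).
Jun has 30 days: +30 → Jul 1, 1883 (119 left).
Jul has 31 days: +31 → Aug 1, 1883 (88 left).
Aug has 31 days: +31 → Sep 1, 1883 (57 left).
Sep has 30 days: +30 → Oct 1, 1883 (27 left).
+27 → Oct 28, 1883.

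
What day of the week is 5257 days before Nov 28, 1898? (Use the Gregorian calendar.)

Monday

First find the weekday of Nov 28, 1898. Doomsday rule: the anchor day for the 1800s is Friday. For year 98: 98÷12 = 8 r 2, and 2÷4 = 0, so 8+2+0 = 10.
Friday + 10 ≡ Monday — that's 1898's doomsday.
In November the doomsday date is Nov 7.
Nov 28 is 21 days after Nov 7; 21 mod 7 = 0, so Monday + 0 = Monday.
5257 mod 7 = 0, so 5257 days before a Monday is Monday − 0 = Monday.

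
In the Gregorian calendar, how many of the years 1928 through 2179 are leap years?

Multiples of 4 in [1928,2179]: 63.
Of those, multiples of 100: 2 (not leap unless ÷400).
Multiples of 400: 1.
Leap years = 63 − 2 + 1 = 62.

62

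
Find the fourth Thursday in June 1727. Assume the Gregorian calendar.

June 26, 1727

June 1, 1727 is a Sunday.
The first Thursday is therefore June 5 (4 days later).
The fourth Thursday is 5 + 3×7 = June 26.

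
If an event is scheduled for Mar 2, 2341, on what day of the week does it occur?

Doomsday rule: the anchor day for the 2300s is Wednesday. For year 41: 41÷12 = 3 r 5, and 5÷4 = 1, so 3+5+1 = 9.
Wednesday + 9 ≡ Friday — that's 2341's doomsday.
In March the doomsday date is Mar 14.
Mar 2 is 12 days before Mar 14; 12 mod 7 = 5, so Friday − 5 = Sunday.

Sunday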